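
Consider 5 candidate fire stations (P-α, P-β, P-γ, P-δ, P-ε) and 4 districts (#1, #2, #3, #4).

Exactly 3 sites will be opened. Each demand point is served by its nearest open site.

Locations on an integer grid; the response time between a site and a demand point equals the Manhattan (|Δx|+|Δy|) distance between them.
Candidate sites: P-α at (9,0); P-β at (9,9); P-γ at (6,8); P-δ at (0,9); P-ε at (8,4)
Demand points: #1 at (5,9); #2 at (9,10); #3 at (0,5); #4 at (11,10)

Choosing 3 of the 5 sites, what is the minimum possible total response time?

Open {P-β, P-γ, P-δ}.
  #1→P-γ 2, #2→P-β 1, #3→P-δ 4, #4→P-β 3  ⇒ total 10.
Compare {P-α, P-β, P-δ}: total 12.
Compare {P-β, P-δ, P-ε}: total 12.
No size-3 selection does better; minimum is 10.

10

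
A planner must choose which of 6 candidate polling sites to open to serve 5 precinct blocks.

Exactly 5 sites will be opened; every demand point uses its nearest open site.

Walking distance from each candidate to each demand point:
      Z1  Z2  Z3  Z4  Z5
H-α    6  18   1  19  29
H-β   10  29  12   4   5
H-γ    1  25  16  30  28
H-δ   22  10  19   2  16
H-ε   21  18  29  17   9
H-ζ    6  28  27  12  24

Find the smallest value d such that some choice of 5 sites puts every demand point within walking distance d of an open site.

10

Open {H-α, H-β, H-γ, H-δ, H-ε}.
  Farthest demand point is Z2 at walking distance 10 (to H-δ); all others are ≤ 10.
With {H-α, H-β, H-γ, H-δ, H-ζ} the worst case is 10.
With {H-α, H-β, H-δ, H-ε, H-ζ} the worst case is 10.
No size-5 selection achieves below 10.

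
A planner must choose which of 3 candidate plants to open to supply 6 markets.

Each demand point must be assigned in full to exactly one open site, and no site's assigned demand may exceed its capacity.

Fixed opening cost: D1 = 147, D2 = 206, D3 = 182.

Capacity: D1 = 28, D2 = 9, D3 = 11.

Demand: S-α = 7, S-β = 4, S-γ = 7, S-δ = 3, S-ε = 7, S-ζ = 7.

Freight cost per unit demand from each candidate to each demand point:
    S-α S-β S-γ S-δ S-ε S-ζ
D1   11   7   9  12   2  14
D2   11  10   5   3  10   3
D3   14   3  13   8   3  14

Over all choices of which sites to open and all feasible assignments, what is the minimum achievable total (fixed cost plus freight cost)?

592

Open {D1, D2}; cheapest assignment that respects the capacities:
  D1 (cap 28, load 28): S-α, S-β, S-γ, S-δ, S-ε — cost 7×11 + 4×7 + 7×9 + 3×12 + 7×2 = 218
  D2 (cap 9, load 7): S-ζ — cost 7×3 = 21
  Shipping 239, fixed 353 → total 592.
  Any other capacity-feasible assignment to {D1, D2} ships for at least 239.
Compare {D1, D3}: its best feasible assignment gives total 617.
Compare {D1, D2, D3}: its best feasible assignment gives total 746.
Every other set of open sites that can feasibly serve all demand totals ≥ 617 even under its best assignment. Minimum: 592.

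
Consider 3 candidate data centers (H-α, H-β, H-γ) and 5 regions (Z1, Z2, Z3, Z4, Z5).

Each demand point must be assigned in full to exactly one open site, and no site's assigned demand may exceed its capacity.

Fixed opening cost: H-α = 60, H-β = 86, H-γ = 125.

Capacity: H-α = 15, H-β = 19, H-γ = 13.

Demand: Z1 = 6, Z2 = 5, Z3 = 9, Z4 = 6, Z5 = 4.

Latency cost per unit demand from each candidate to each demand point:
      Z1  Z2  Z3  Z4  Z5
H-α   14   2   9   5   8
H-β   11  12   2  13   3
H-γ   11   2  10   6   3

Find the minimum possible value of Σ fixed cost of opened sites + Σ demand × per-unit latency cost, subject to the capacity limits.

282

Open {H-α, H-β}; cheapest assignment that respects the capacities:
  H-α (cap 15, load 11): Z2, Z4 — cost 5×2 + 6×5 = 40
  H-β (cap 19, load 19): Z1, Z3, Z5 — cost 6×11 + 9×2 + 4×3 = 96
  Shipping 136, fixed 146 → total 282.
  Any other capacity-feasible assignment to {H-α, H-β} ships for at least 136.
Compare {H-β, H-γ}: its best feasible assignment gives total 353.
Compare {H-α, H-β, H-γ}: its best feasible assignment gives total 407.
Every other set of open sites that can feasibly serve all demand totals ≥ 353 even under its best assignment. Minimum: 282.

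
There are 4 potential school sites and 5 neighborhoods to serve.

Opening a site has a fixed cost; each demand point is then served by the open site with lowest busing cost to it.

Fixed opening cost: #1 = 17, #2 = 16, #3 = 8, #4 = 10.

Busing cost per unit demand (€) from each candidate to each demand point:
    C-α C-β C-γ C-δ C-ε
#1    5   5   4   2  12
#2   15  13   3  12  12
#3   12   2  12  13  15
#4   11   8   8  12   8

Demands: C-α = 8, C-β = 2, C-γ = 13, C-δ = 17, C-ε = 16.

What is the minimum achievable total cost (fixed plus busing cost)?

291

Open {#1, #4}: assign each demand point to its cheapest open site.
  C-α→#1 8×5=40, C-β→#1 2×5=10, C-γ→#1 13×4=52, C-δ→#1 17×2=34, C-ε→#4 16×8=128
  busing cost 264, fixed 27 → total 291.
Compare {#1, #3, #4}: busing cost 258 + fixed 35 = 293.
Compare {#1, #2, #4}: busing cost 251 + fixed 43 = 294.
Compare {#1, #2, #3, #4}: busing cost 245 + fixed 51 = 296.
All other subsets cost ≥ 293. Minimum total cost: 291.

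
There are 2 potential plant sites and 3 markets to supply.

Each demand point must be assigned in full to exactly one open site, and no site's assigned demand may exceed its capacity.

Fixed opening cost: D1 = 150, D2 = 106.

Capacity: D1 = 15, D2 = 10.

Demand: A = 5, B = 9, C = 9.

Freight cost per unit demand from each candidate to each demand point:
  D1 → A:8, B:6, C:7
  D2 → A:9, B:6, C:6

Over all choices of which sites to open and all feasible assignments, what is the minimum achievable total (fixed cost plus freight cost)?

Open {D1, D2}; cheapest assignment that respects the capacities:
  D1 (cap 15, load 14): A, B — cost 5×8 + 9×6 = 94
  D2 (cap 10, load 9): C — cost 9×6 = 54
  Shipping 148, fixed 256 → total 404.
  Any other capacity-feasible assignment to {D1, D2} ships for at least 148.
Total demand is 23 and no other set of sites has combined capacity ≥ 23, so {D1, D2} is the only feasible choice of open sites. Minimum: 404.

404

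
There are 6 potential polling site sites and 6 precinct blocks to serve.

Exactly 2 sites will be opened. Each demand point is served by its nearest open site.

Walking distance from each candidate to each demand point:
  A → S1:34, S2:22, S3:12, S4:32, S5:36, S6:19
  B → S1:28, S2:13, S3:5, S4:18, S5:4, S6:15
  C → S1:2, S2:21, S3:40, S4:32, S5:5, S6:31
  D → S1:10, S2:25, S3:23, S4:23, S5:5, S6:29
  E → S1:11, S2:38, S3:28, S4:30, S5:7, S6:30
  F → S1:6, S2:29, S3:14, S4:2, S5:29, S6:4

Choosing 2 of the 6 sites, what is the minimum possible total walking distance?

Open {B, F}.
  S1→F 6, S2→B 13, S3→B 5, S4→F 2, S5→B 4, S6→F 4  ⇒ total 34.
Compare {C, F}: total 48.
Compare {D, F}: total 56.
No size-2 selection does better; minimum is 34.

34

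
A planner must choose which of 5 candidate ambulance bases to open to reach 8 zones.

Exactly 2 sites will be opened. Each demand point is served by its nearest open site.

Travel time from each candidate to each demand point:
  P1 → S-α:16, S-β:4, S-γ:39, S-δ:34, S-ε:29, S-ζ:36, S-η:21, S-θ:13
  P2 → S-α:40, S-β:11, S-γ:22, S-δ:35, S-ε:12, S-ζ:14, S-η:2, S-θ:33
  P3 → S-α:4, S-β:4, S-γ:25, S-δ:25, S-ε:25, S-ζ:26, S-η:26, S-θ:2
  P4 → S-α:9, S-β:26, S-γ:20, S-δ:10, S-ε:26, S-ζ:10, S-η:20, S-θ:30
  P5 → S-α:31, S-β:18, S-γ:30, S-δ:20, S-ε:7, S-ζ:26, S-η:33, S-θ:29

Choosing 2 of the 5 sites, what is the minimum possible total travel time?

85

Open {P2, P3}.
  S-α→P3 4, S-β→P3 4, S-γ→P2 22, S-δ→P3 25, S-ε→P2 12, S-ζ→P2 14, S-η→P2 2, S-θ→P3 2  ⇒ total 85.
Compare {P3, P4}: total 95.
Compare {P2, P4}: total 104.
No size-2 selection does better; minimum is 85.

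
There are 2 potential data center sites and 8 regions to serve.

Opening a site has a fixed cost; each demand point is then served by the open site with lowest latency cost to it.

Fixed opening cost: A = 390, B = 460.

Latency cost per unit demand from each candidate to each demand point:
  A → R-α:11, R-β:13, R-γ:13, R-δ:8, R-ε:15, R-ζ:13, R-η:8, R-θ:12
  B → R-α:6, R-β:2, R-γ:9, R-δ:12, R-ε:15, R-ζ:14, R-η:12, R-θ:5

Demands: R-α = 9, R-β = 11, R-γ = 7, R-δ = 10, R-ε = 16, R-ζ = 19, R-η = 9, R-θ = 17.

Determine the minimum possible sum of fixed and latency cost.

Open {B}: assign each demand point to its cheapest open site.
  R-α→B 9×6=54, R-β→B 11×2=22, R-γ→B 7×9=63, R-δ→B 10×12=120, R-ε→B 16×15=240, R-ζ→B 19×14=266, R-η→B 9×12=108, R-θ→B 17×5=85
  latency cost 958, fixed 460 → total 1418.
Compare {A}: latency cost 1176 + fixed 390 = 1566.
Compare {A, B}: latency cost 863 + fixed 850 = 1713.

1418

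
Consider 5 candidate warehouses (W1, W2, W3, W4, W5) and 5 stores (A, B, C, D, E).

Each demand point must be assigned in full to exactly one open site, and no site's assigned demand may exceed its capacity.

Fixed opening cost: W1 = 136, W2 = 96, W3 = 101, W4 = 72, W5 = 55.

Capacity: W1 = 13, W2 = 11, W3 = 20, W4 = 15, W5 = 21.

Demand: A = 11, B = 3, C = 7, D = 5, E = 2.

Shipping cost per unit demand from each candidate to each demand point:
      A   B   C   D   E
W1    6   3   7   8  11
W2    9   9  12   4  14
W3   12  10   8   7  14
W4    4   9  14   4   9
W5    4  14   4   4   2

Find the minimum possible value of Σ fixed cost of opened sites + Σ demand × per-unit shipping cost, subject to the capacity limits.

250

Open {W4, W5}; cheapest assignment that respects the capacities:
  W4 (cap 15, load 14): A, B — cost 11×4 + 3×9 = 71
  W5 (cap 21, load 14): C, D, E — cost 7×4 + 5×4 + 2×2 = 52
  Shipping 123, fixed 127 → total 250.
  Any other capacity-feasible assignment to {W4, W5} ships for at least 123.
Compare {W2, W5}: its best feasible assignment gives total 274.
Compare {W3, W5}: its best feasible assignment gives total 297.
Every other set of open sites that can feasibly serve all demand totals ≥ 274 even under its best assignment. Minimum: 250.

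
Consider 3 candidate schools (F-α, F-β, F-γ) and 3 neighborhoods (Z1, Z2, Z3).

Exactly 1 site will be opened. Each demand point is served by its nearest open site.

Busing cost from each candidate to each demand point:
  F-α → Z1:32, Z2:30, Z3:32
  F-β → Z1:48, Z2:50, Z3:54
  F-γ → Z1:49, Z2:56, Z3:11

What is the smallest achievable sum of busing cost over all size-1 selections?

Open {F-α}.
  Z1→F-α 32, Z2→F-α 30, Z3→F-α 32  ⇒ total 94.
Compare {F-γ}: total 116.
Compare {F-β}: total 152.

94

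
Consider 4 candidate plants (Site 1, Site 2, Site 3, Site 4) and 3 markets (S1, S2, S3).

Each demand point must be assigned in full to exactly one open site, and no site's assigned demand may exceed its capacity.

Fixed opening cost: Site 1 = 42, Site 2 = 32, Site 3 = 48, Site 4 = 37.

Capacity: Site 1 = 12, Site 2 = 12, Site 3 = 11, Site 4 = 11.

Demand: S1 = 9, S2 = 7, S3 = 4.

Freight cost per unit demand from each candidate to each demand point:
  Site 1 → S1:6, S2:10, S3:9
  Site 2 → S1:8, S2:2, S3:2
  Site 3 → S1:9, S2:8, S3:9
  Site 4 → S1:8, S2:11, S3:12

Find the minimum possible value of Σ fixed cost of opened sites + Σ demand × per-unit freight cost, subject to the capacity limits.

Open {Site 1, Site 2}; cheapest assignment that respects the capacities:
  Site 1 (cap 12, load 9): S1 — cost 9×6 = 54
  Site 2 (cap 12, load 11): S2, S3 — cost 7×2 + 4×2 = 22
  Shipping 76, fixed 74 → total 150.
  Any other capacity-feasible assignment to {Site 1, Site 2} ships for at least 76.
Compare {Site 2, Site 4}: its best feasible assignment gives total 163.
Compare {Site 2, Site 3}: its best feasible assignment gives total 183.
Every other set of open sites that can feasibly serve all demand totals ≥ 163 even under its best assignment. Minimum: 150.

150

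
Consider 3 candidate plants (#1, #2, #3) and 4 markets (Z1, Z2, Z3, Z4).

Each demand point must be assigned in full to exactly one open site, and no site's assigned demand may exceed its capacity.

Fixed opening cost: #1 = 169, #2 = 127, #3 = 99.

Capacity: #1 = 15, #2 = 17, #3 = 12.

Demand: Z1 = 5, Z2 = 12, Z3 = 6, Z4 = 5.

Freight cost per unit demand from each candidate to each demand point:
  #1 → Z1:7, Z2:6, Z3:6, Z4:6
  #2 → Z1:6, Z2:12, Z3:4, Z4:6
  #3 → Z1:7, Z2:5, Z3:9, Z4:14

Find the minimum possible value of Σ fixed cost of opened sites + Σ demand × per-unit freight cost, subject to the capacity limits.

370

Open {#2, #3}; cheapest assignment that respects the capacities:
  #2 (cap 17, load 16): Z1, Z3, Z4 — cost 5×6 + 6×4 + 5×6 = 84
  #3 (cap 12, load 12): Z2 — cost 12×5 = 60
  Shipping 144, fixed 226 → total 370.
  Any other capacity-feasible assignment to {#2, #3} ships for at least 144.
Compare {#1, #2}: its best feasible assignment gives total 452.
Compare {#1, #2, #3}: its best feasible assignment gives total 539.
Every other set of open sites that can feasibly serve all demand totals ≥ 452 even under its best assignment. Minimum: 370.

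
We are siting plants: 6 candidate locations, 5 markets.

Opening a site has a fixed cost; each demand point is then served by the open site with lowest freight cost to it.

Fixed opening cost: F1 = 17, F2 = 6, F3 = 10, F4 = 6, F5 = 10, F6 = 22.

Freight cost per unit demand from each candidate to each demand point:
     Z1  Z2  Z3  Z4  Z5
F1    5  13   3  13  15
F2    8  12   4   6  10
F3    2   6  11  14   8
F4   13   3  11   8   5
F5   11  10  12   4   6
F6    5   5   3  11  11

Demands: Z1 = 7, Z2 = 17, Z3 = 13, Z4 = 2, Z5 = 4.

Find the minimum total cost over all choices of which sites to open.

171

Open {F2, F3, F4}: assign each demand point to its cheapest open site.
  Z1→F3 7×2=14, Z2→F4 17×3=51, Z3→F2 13×4=52, Z4→F2 2×6=12, Z5→F4 4×5=20
  freight cost 149, fixed 22 → total 171.
Compare {F1, F3, F4}: freight cost 140 + fixed 33 = 173.
Compare {F1, F2, F3, F4}: freight cost 136 + fixed 39 = 175.
Compare {F1, F3, F4, F5}: freight cost 132 + fixed 43 = 175.
All other subsets cost ≥ 173. Minimum total cost: 171.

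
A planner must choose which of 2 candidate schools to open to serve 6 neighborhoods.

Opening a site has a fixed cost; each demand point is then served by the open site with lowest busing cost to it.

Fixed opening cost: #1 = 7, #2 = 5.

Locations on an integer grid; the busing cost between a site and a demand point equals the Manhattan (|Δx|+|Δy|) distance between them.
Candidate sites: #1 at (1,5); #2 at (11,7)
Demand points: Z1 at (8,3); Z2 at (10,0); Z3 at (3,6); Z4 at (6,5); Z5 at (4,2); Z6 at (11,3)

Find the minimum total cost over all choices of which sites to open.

Open {#1, #2}: assign each demand point to its cheapest open site.
  Z1→#2 7, Z2→#2 8, Z3→#1 3, Z4→#1 5, Z5→#1 6, Z6→#2 4
  busing cost 33, fixed 12 → total 45.
Compare {#2}: busing cost 47 + fixed 5 = 52.
Compare {#1}: busing cost 49 + fixed 7 = 56.

45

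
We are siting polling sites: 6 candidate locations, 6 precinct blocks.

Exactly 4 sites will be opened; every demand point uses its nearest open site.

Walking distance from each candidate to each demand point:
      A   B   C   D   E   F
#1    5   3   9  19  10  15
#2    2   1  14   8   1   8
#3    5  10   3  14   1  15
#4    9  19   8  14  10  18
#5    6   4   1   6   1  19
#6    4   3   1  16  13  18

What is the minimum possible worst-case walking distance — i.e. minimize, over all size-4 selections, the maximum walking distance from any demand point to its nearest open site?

Open {#1, #2, #3, #4}.
  Farthest demand point is D at walking distance 8 (to #2); all others are ≤ 8.
With {#1, #2, #3, #5} the worst case is 8.
With {#1, #2, #3, #6} the worst case is 8.
No size-4 selection achieves below 8.

8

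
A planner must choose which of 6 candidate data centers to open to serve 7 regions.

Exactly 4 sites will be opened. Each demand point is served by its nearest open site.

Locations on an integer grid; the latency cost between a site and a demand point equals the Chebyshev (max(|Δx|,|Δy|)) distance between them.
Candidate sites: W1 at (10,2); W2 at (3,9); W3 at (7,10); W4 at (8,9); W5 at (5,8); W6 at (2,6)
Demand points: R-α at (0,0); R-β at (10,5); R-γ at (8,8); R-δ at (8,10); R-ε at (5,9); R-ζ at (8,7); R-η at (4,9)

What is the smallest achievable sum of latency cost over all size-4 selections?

Open {W1, W4, W5, W6}.
  R-α→W6 6, R-β→W1 3, R-γ→W4 1, R-δ→W4 1, R-ε→W5 1, R-ζ→W4 2, R-η→W5 1  ⇒ total 15.
Compare {W1, W2, W4, W6}: total 16.
Compare {W2, W4, W5, W6}: total 16.
No size-4 selection does better; minimum is 15.

15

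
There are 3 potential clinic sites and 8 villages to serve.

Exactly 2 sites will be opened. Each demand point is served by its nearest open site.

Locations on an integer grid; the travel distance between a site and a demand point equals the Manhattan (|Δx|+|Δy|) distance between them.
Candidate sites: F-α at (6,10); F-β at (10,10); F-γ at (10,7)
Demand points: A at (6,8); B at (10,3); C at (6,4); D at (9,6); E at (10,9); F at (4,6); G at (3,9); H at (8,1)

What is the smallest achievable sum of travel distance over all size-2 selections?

34

Open {F-α, F-γ}.
  A→F-α 2, B→F-γ 4, C→F-α 6, D→F-γ 2, E→F-γ 2, F→F-α 6, G→F-α 4, H→F-γ 8  ⇒ total 34.
Compare {F-α, F-β}: total 42.
Compare {F-β, F-γ}: total 42.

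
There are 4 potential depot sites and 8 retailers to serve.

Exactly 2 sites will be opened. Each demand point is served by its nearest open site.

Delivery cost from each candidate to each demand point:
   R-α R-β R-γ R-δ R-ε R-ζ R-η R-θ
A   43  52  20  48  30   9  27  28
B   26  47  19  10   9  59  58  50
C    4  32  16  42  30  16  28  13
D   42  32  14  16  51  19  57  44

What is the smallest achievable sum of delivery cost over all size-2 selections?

Open {B, C}.
  R-α→C 4, R-β→C 32, R-γ→C 16, R-δ→B 10, R-ε→B 9, R-ζ→C 16, R-η→C 28, R-θ→C 13  ⇒ total 128.
Compare {C, D}: total 153.
Compare {A, C}: total 173.
No size-2 selection does better; minimum is 128.

128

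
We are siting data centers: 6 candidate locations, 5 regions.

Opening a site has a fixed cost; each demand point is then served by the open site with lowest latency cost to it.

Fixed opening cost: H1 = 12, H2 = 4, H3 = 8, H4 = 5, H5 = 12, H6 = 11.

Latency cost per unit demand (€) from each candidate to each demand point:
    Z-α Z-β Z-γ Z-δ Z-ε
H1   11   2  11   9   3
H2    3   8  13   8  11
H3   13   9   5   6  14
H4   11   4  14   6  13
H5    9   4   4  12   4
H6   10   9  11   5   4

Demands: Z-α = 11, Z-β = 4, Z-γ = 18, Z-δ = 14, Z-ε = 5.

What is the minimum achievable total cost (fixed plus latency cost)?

Open {H1, H2, H5, H6}: assign each demand point to its cheapest open site.
  Z-α→H2 11×3=33, Z-β→H1 4×2=8, Z-γ→H5 18×4=72, Z-δ→H6 14×5=70, Z-ε→H1 5×3=15
  latency cost 198, fixed 39 → total 237.
Compare {H2, H5, H6}: latency cost 211 + fixed 27 = 238.
Compare {H1, H2, H4, H5, H6}: latency cost 198 + fixed 44 = 242.
Compare {H2, H4, H5, H6}: latency cost 211 + fixed 32 = 243.
All other subsets cost ≥ 238. Minimum total cost: 237.

237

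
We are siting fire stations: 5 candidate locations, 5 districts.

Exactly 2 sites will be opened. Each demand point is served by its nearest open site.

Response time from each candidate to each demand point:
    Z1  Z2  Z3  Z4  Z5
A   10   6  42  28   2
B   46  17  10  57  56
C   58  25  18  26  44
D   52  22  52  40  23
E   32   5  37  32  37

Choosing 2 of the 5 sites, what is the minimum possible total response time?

56

Open {A, B}.
  Z1→A 10, Z2→A 6, Z3→B 10, Z4→A 28, Z5→A 2  ⇒ total 56.
Compare {A, C}: total 62.
Compare {A, E}: total 82.
No size-2 selection does better; minimum is 56.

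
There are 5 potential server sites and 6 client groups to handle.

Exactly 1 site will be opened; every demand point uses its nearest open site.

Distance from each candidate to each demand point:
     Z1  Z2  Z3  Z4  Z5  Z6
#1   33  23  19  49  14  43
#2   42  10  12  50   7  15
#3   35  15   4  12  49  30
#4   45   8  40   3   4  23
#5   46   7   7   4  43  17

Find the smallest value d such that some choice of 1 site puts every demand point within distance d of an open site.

Open {#4}.
  Farthest demand point is Z1 at distance 45 (to #4); all others are ≤ 45.
With {#5} the worst case is 46.
With {#1} the worst case is 49.
No size-1 selection achieves below 45.

45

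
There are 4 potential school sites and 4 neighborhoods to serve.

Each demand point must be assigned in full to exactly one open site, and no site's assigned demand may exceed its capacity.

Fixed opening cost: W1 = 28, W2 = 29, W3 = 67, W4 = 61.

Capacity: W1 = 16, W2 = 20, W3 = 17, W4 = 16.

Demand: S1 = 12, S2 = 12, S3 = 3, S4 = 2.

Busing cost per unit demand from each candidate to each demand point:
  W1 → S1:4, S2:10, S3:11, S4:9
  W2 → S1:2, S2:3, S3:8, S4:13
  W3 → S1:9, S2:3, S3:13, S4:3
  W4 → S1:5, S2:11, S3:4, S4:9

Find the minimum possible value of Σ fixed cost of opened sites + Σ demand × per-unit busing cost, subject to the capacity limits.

183

Open {W1, W2}; cheapest assignment that respects the capacities:
  W1 (cap 16, load 14): S1, S4 — cost 12×4 + 2×9 = 66
  W2 (cap 20, load 15): S2, S3 — cost 12×3 + 3×8 = 60
  Shipping 126, fixed 57 → total 183.
  Any other capacity-feasible assignment to {W1, W2} ships for at least 126.
Compare {W2, W3}: its best feasible assignment gives total 186.
Compare {W1, W2, W3}: its best feasible assignment gives total 214.
Every other set of open sites that can feasibly serve all demand totals ≥ 186 even under its best assignment. Minimum: 183.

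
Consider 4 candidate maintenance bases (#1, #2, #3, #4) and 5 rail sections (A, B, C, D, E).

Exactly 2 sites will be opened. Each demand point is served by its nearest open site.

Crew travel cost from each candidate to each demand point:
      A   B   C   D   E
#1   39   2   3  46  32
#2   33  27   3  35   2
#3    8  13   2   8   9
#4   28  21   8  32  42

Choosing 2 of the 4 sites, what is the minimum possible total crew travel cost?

Open {#1, #3}.
  A→#3 8, B→#1 2, C→#3 2, D→#3 8, E→#3 9  ⇒ total 29.
Compare {#2, #3}: total 33.
Compare {#3, #4}: total 40.
No size-2 selection does better; minimum is 29.

29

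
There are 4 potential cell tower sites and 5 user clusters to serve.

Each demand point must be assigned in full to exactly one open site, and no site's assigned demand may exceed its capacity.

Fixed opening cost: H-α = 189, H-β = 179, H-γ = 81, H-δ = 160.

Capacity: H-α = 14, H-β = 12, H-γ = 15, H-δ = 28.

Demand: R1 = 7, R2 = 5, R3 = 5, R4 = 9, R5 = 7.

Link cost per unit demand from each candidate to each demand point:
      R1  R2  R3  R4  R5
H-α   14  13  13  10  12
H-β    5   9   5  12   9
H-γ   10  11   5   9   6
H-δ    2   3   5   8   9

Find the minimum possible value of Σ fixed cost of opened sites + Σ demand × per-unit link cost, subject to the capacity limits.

409

Open {H-γ, H-δ}; cheapest assignment that respects the capacities:
  H-γ (cap 15, load 12): R3, R5 — cost 5×5 + 7×6 = 67
  H-δ (cap 28, load 21): R1, R2, R4 — cost 7×2 + 5×3 + 9×8 = 101
  Shipping 168, fixed 241 → total 409.
  Any other capacity-feasible assignment to {H-γ, H-δ} ships for at least 168.
Compare {H-β, H-δ}: its best feasible assignment gives total 528.
Compare {H-α, H-δ}: its best feasible assignment gives total 556.
Every other set of open sites that can feasibly serve all demand totals ≥ 528 even under its best assignment. Minimum: 409.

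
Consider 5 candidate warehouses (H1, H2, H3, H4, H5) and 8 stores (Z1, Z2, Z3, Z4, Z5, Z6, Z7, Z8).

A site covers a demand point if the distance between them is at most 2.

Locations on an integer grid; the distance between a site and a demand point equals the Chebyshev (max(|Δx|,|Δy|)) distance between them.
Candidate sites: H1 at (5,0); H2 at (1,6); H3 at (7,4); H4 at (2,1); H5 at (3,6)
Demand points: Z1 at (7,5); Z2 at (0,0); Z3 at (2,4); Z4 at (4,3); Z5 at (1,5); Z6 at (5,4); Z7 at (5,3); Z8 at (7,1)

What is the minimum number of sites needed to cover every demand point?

Coverage sets (demand points within 2 of each site):
  H1: {Z8}
  H2: {Z3, Z5}
  H3: {Z1, Z6, Z7}
  H4: {Z2, Z4}
  H5: {Z3, Z5, Z6}
No 3 sites suffice: every size-3 union leaves at least one demand point uncovered.
But {H1, H2, H3, H4} covers everything, so the minimum is 4.

4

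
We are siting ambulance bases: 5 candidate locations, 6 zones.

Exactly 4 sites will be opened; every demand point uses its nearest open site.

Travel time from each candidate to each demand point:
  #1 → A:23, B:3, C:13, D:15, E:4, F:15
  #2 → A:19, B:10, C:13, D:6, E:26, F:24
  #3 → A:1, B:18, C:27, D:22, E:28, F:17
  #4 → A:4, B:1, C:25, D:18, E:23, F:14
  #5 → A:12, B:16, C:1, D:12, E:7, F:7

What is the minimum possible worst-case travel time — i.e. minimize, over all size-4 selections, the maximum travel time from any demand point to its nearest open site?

7

Open {#1, #2, #3, #5}.
  Farthest demand point is F at travel time 7 (to #5); all others are ≤ 7.
With {#1, #2, #4, #5} the worst case is 7.
With {#2, #3, #4, #5} the worst case is 7.
No size-4 selection achieves below 7.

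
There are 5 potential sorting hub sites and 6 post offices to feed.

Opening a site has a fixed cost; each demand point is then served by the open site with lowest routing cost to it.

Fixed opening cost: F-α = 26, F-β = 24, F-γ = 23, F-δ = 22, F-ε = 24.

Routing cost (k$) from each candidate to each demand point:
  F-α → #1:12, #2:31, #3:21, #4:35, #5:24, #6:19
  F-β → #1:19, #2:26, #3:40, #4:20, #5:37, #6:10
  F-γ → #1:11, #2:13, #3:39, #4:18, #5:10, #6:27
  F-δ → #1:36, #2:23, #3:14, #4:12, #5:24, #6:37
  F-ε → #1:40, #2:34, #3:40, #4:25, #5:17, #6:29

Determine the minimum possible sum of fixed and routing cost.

132

Open {F-γ, F-δ}: assign each demand point to its cheapest open site.
  #1→F-γ 11, #2→F-γ 13, #3→F-δ 14, #4→F-δ 12, #5→F-γ 10, #6→F-γ 27
  routing cost 87, fixed 45 → total 132.
Compare {F-β, F-γ, F-δ}: routing cost 70 + fixed 69 = 139.
Compare {F-γ}: routing cost 118 + fixed 23 = 141.
Compare {F-α, F-γ}: routing cost 92 + fixed 49 = 141.
All other subsets cost ≥ 139. Minimum total cost: 132.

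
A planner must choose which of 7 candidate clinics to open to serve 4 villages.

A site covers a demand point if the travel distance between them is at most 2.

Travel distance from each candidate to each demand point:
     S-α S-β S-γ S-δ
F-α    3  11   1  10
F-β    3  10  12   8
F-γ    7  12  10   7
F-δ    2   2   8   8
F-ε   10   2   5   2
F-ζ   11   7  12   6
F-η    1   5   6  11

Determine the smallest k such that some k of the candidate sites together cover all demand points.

3

Coverage sets (demand points within 2 of each site):
  F-α: {S-γ}
  F-β: {}
  F-γ: {}
  F-δ: {S-α, S-β}
  F-ε: {S-β, S-δ}
  F-ζ: {}
  F-η: {S-α}
No 2 sites suffice: every size-2 union leaves at least one demand point uncovered.
But {F-α, F-δ, F-ε} covers everything, so the minimum is 3.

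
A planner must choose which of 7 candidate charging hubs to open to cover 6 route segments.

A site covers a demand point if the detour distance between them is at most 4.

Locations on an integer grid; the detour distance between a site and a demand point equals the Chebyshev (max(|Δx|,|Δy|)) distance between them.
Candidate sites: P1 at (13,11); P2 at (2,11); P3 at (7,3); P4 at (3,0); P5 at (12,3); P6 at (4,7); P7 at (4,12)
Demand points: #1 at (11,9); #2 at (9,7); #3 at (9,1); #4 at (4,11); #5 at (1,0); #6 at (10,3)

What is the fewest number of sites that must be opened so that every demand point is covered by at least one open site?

Coverage sets (demand points within 4 of each site):
  P1: {#1, #2}
  P2: {#4}
  P3: {#2, #3, #6}
  P4: {#5}
  P5: {#2, #3, #6}
  P6: {#4}
  P7: {#4}
No 3 sites suffice: every size-3 union leaves at least one demand point uncovered.
But {P1, P2, P3, P4} covers everything, so the minimum is 4.

4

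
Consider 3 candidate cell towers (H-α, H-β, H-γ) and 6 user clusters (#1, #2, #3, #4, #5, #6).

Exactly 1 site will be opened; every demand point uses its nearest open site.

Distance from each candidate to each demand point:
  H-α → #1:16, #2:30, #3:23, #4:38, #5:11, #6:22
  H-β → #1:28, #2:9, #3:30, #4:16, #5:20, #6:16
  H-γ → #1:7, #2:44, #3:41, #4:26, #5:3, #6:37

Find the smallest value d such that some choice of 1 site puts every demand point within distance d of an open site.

30

Open {H-β}.
  Farthest demand point is #3 at distance 30 (to H-β); all others are ≤ 30.
With {H-α} the worst case is 38.
With {H-γ} the worst case is 44.
No size-1 selection achieves below 30.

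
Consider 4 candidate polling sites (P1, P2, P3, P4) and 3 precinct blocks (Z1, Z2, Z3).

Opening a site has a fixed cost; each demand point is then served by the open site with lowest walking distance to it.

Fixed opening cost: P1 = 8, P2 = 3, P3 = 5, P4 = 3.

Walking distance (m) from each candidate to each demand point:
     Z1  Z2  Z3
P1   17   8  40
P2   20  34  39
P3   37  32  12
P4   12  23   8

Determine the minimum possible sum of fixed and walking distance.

39

Open {P1, P4}: assign each demand point to its cheapest open site.
  Z1→P4 12, Z2→P1 8, Z3→P4 8
  walking distance 28, fixed 11 → total 39.
Compare {P1, P2, P4}: walking distance 28 + fixed 14 = 42.
Compare {P1, P3, P4}: walking distance 28 + fixed 16 = 44.
Compare {P4}: walking distance 43 + fixed 3 = 46.
All other subsets cost ≥ 42. Minimum total cost: 39.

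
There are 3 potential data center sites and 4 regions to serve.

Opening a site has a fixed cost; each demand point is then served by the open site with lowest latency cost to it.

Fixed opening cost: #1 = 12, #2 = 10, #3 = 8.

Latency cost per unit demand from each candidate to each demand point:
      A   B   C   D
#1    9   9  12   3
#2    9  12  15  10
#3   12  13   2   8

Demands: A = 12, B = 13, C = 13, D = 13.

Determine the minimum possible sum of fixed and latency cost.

310

Open {#1, #3}: assign each demand point to its cheapest open site.
  A→#1 12×9=108, B→#1 13×9=117, C→#3 13×2=26, D→#1 13×3=39
  latency cost 290, fixed 20 → total 310.
Compare {#1, #2, #3}: latency cost 290 + fixed 30 = 320.
Compare {#2, #3}: latency cost 394 + fixed 18 = 412.
Compare {#1}: latency cost 420 + fixed 12 = 432.
All other subsets cost ≥ 320. Minimum total cost: 310.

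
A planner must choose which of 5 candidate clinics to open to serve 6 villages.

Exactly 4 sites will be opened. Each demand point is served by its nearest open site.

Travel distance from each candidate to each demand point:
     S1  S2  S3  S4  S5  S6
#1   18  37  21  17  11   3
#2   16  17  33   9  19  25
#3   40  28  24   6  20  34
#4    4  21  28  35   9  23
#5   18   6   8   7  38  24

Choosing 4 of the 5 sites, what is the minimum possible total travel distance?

Open {#1, #3, #4, #5}.
  S1→#4 4, S2→#5 6, S3→#5 8, S4→#3 6, S5→#4 9, S6→#1 3  ⇒ total 36.
Compare {#1, #2, #4, #5}: total 37.
Compare {#1, #2, #3, #5}: total 50.
No size-4 selection does better; minimum is 36.

36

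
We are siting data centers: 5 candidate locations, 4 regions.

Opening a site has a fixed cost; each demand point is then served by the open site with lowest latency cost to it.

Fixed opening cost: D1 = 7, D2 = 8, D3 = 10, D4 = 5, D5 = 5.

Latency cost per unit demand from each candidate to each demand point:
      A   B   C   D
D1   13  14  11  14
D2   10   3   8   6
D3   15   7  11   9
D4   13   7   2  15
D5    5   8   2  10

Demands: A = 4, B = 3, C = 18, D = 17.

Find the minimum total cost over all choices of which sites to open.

Open {D2, D5}: assign each demand point to its cheapest open site.
  A→D5 4×5=20, B→D2 3×3=9, C→D5 18×2=36, D→D2 17×6=102
  latency cost 167, fixed 13 → total 180.
Compare {D2, D4, D5}: latency cost 167 + fixed 18 = 185.
Compare {D1, D2, D5}: latency cost 167 + fixed 20 = 187.
Compare {D2, D3, D5}: latency cost 167 + fixed 23 = 190.
All other subsets cost ≥ 185. Minimum total cost: 180.

180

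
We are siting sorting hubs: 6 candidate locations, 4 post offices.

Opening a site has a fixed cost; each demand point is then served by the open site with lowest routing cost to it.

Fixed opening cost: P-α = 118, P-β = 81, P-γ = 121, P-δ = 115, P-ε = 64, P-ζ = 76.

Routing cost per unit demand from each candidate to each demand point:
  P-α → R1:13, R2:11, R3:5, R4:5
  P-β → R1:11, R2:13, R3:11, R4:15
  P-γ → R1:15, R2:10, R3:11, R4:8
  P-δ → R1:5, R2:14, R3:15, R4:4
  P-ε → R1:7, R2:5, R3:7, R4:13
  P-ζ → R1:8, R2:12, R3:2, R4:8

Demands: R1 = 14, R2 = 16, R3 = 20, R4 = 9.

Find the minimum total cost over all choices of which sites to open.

Open {P-ε, P-ζ}: assign each demand point to its cheapest open site.
  R1→P-ε 14×7=98, R2→P-ε 16×5=80, R3→P-ζ 20×2=40, R4→P-ζ 9×8=72
  routing cost 290, fixed 140 → total 430.
Compare {P-δ, P-ε, P-ζ}: routing cost 226 + fixed 255 = 481.
Compare {P-ζ}: routing cost 416 + fixed 76 = 492.
Compare {P-ε}: routing cost 435 + fixed 64 = 499.
All other subsets cost ≥ 481. Minimum total cost: 430.

430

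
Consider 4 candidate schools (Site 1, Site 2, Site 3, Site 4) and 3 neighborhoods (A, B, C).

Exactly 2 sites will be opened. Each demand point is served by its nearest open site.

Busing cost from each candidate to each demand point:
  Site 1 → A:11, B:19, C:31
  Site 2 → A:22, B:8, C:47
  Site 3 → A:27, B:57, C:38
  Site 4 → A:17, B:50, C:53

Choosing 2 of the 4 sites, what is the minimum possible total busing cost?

Open {Site 1, Site 2}.
  A→Site 1 11, B→Site 2 8, C→Site 1 31  ⇒ total 50.
Compare {Site 1, Site 3}: total 61.
Compare {Site 1, Site 4}: total 61.
No size-2 selection does better; minimum is 50.

50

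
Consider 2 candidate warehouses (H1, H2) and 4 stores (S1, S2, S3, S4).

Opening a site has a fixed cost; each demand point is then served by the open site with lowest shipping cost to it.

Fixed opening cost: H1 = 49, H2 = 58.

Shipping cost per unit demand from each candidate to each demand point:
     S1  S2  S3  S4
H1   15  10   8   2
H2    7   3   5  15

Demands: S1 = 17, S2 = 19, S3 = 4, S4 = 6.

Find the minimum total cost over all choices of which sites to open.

315

Open {H1, H2}: assign each demand point to its cheapest open site.
  S1→H2 17×7=119, S2→H2 19×3=57, S3→H2 4×5=20, S4→H1 6×2=12
  shipping cost 208, fixed 107 → total 315.
Compare {H2}: shipping cost 286 + fixed 58 = 344.
Compare {H1}: shipping cost 489 + fixed 49 = 538.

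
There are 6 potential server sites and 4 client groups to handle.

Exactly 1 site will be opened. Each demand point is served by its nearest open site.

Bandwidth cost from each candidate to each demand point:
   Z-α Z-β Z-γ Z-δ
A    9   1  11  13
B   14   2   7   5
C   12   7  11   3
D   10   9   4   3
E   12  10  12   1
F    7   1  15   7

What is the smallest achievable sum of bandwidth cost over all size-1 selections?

Open {D}.
  Z-α→D 10, Z-β→D 9, Z-γ→D 4, Z-δ→D 3  ⇒ total 26.
Compare {B}: total 28.
Compare {F}: total 30.
No size-1 selection does better; minimum is 26.

26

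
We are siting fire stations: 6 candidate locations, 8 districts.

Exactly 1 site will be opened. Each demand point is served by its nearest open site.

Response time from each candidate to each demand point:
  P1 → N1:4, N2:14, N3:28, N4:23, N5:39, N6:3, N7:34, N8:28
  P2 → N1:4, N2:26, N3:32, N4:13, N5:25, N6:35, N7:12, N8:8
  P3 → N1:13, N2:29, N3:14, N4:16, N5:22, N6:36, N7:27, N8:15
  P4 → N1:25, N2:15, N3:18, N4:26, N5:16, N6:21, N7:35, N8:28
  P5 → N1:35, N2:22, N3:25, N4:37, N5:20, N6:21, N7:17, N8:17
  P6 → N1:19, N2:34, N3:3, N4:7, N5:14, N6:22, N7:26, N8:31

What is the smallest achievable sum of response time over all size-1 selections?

155

Open {P2}.
  N1→P2 4, N2→P2 26, N3→P2 32, N4→P2 13, N5→P2 25, N6→P2 35, N7→P2 12, N8→P2 8  ⇒ total 155.
Compare {P6}: total 156.
Compare {P3}: total 172.
No size-1 selection does better; minimum is 155.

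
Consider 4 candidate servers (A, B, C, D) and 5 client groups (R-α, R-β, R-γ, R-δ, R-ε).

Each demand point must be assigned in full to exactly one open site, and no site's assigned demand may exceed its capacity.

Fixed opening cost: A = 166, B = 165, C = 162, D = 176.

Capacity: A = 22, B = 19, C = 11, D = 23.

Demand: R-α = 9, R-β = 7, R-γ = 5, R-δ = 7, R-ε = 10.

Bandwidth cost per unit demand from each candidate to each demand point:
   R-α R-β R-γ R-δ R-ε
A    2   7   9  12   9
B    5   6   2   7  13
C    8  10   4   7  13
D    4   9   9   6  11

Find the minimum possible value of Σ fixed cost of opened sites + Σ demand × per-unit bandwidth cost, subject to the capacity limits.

540

Open {A, B}; cheapest assignment that respects the capacities:
  A (cap 22, load 19): R-α, R-ε — cost 9×2 + 10×9 = 108
  B (cap 19, load 19): R-β, R-γ, R-δ — cost 7×6 + 5×2 + 7×7 = 101
  Shipping 209, fixed 331 → total 540.
  Any other capacity-feasible assignment to {A, B} ships for at least 209.
Compare {B, D}: its best feasible assignment gives total 588.
Compare {A, D}: its best feasible assignment gives total 600.
Every other set of open sites that can feasibly serve all demand totals ≥ 588 even under its best assignment. Minimum: 540.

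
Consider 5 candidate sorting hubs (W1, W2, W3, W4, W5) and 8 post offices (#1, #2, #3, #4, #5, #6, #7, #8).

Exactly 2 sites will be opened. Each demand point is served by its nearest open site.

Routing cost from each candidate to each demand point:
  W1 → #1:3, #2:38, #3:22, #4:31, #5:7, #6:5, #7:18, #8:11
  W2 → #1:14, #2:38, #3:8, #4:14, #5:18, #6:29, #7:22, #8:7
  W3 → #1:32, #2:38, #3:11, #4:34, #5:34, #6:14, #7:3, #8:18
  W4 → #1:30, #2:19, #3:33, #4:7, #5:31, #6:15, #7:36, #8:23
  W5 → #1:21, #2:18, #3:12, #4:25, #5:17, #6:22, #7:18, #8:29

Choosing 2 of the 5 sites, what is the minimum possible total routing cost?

Open {W1, W4}.
  #1→W1 3, #2→W4 19, #3→W1 22, #4→W4 7, #5→W1 7, #6→W1 5, #7→W1 18, #8→W1 11  ⇒ total 92.
Compare {W1, W5}: total 99.
Compare {W1, W2}: total 100.
No size-2 selection does better; minimum is 92.

92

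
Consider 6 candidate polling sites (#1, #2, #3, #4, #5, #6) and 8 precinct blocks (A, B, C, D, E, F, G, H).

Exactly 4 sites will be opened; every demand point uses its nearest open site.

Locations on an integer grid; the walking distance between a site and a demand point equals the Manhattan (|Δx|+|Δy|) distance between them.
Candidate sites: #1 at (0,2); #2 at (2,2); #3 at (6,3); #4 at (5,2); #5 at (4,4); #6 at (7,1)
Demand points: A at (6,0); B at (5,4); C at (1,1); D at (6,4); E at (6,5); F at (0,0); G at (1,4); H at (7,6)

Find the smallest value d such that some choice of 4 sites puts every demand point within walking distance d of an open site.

4

Open {#1, #2, #3, #4}.
  Farthest demand point is H at walking distance 4 (to #3); all others are ≤ 4.
With {#1, #2, #3, #5} the worst case is 4.
With {#1, #2, #3, #6} the worst case is 4.
No size-4 selection achieves below 4.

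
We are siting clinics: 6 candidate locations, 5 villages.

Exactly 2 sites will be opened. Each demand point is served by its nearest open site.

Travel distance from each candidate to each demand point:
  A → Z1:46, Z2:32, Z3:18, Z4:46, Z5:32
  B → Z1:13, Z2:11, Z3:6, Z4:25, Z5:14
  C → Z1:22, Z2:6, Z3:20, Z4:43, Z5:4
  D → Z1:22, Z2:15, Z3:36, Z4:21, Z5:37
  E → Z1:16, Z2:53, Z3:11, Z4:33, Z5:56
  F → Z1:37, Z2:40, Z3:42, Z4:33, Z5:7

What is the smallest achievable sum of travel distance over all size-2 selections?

Open {B, C}.
  Z1→B 13, Z2→C 6, Z3→B 6, Z4→B 25, Z5→C 4  ⇒ total 54.
Compare {B, F}: total 62.
Compare {B, D}: total 65.
No size-2 selection does better; minimum is 54.

54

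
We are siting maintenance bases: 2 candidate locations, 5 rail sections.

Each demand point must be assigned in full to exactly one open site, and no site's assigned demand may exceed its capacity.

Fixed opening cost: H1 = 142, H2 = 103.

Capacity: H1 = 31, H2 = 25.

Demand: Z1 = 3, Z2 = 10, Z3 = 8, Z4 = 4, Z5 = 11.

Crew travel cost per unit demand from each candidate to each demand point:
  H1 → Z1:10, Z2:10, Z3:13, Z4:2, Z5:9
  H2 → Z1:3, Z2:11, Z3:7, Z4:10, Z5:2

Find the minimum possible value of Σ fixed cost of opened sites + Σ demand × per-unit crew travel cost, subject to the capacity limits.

Open {H1, H2}; cheapest assignment that respects the capacities:
  H1 (cap 31, load 14): Z2, Z4 — cost 10×10 + 4×2 = 108
  H2 (cap 25, load 22): Z1, Z3, Z5 — cost 3×3 + 8×7 + 11×2 = 87
  Shipping 195, fixed 245 → total 440.
  Any other capacity-feasible assignment to {H1, H2} ships for at least 195.
Total demand is 36 and no other set of sites has combined capacity ≥ 36, so {H1, H2} is the only feasible choice of open sites. Minimum: 440.

440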